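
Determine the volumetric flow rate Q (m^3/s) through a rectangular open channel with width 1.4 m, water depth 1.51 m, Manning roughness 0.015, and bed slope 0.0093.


For a rectangular channel, the cross-sectional area A = b * y = 1.4 * 1.51 = 2.11 m^2.
The wetted perimeter P = b + 2y = 1.4 + 2*1.51 = 4.42 m.
Hydraulic radius R = A/P = 2.11/4.42 = 0.4783 m.
Velocity V = (1/n)*R^(2/3)*S^(1/2) = (1/0.015)*0.4783^(2/3)*0.0093^(1/2) = 3.9319 m/s.
Discharge Q = A * V = 2.11 * 3.9319 = 8.312 m^3/s.

8.312


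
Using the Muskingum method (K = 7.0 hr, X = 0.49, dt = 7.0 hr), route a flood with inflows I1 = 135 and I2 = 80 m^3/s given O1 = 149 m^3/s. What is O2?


Muskingum coefficients:
denom = 2*K*(1-X) + dt = 2*7.0*(1-0.49) + 7.0 = 14.14.
C0 = (dt - 2*K*X)/denom = (7.0 - 2*7.0*0.49)/14.14 = 0.0099.
C1 = (dt + 2*K*X)/denom = (7.0 + 2*7.0*0.49)/14.14 = 0.9802.
C2 = (2*K*(1-X) - dt)/denom = 0.0099.
O2 = C0*I2 + C1*I1 + C2*O1
   = 0.0099*80 + 0.9802*135 + 0.0099*149
   = 134.59 m^3/s.

134.59


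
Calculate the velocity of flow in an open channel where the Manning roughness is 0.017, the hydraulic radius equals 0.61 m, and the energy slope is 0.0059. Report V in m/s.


Manning's equation gives V = (1/n) * R^(2/3) * S^(1/2).
First, compute R^(2/3) = 0.61^(2/3) = 0.7193.
Next, S^(1/2) = 0.0059^(1/2) = 0.076811.
Then 1/n = 1/0.017 = 58.82.
V = 58.82 * 0.7193 * 0.076811 = 3.2499 m/s.

3.2499


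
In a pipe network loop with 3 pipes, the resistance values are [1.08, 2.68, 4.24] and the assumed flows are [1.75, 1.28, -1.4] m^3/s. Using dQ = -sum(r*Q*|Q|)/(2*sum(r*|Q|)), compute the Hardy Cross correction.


Numerator terms (r*Q*|Q|): 1.08*1.75*|1.75| = 3.3075; 2.68*1.28*|1.28| = 4.3909; 4.24*-1.4*|-1.4| = -8.3104.
Sum of numerator = -0.612.
Denominator terms (r*|Q|): 1.08*|1.75| = 1.89; 2.68*|1.28| = 3.4304; 4.24*|-1.4| = 5.936.
2 * sum of denominator = 2 * 11.2564 = 22.5128.
dQ = --0.612 / 22.5128 = 0.0272 m^3/s.

0.0272


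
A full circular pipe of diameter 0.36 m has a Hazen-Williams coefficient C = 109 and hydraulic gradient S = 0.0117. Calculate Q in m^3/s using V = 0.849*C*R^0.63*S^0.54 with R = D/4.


For a full circular pipe, R = D/4 = 0.36/4 = 0.09 m.
V = 0.849 * 109 * 0.09^0.63 * 0.0117^0.54
  = 0.849 * 109 * 0.219368 * 0.090536
  = 1.8379 m/s.
Pipe area A = pi*D^2/4 = pi*0.36^2/4 = 0.1018 m^2.
Q = A * V = 0.1018 * 1.8379 = 0.1871 m^3/s.

0.1871


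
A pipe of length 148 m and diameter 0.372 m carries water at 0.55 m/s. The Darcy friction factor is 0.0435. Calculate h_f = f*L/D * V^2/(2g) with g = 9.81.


Darcy-Weisbach equation: h_f = f * (L/D) * V^2/(2g).
f * L/D = 0.0435 * 148/0.372 = 17.3065.
V^2/(2g) = 0.55^2 / (2*9.81) = 0.3025 / 19.62 = 0.0154 m.
h_f = 17.3065 * 0.0154 = 0.267 m.

0.267


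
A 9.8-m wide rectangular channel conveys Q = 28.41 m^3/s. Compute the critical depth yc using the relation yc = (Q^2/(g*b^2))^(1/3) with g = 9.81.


Using yc = (Q^2 / (g * b^2))^(1/3):
Q^2 = 28.41^2 = 807.13.
g * b^2 = 9.81 * 9.8^2 = 9.81 * 96.04 = 942.15.
Q^2 / (g*b^2) = 807.13 / 942.15 = 0.8567.
yc = 0.8567^(1/3) = 0.9497 m.

0.9497


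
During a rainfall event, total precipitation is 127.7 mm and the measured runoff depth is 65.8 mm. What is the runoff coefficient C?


The runoff coefficient C = runoff depth / rainfall depth.
C = 65.8 / 127.7
  = 0.5153.

0.5153


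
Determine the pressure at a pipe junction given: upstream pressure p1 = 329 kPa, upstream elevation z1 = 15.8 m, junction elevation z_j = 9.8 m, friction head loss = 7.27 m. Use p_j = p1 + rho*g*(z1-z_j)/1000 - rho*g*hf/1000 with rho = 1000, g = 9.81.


Junction pressure: p_j = p1 + rho*g*(z1 - z_j)/1000 - rho*g*hf/1000.
Elevation term = 1000*9.81*(15.8 - 9.8)/1000 = 58.86 kPa.
Friction term = 1000*9.81*7.27/1000 = 71.319 kPa.
p_j = 329 + 58.86 - 71.319 = 316.54 kPa.

316.54


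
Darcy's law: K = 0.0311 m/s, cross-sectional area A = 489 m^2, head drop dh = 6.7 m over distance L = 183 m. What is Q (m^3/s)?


Darcy's law: Q = K * A * i, where i = dh/L.
Hydraulic gradient i = 6.7 / 183 = 0.036612.
Q = 0.0311 * 489 * 0.036612
  = 0.5568 m^3/s.

0.5568


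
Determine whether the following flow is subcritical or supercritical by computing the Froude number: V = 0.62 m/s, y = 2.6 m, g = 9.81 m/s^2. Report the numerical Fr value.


The Froude number is defined as Fr = V / sqrt(g*y).
g*y = 9.81 * 2.6 = 25.506.
sqrt(g*y) = sqrt(25.506) = 5.0503.
Fr = 0.62 / 5.0503 = 0.1228.
Since Fr < 1, the flow is subcritical.

0.1228


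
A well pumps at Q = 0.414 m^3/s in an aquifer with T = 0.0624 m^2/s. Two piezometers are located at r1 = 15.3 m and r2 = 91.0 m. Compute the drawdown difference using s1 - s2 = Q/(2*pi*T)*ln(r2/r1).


Thiem equation: s1 - s2 = Q/(2*pi*T) * ln(r2/r1).
ln(r2/r1) = ln(91.0/15.3) = 1.783.
Q/(2*pi*T) = 0.414 / (2*pi*0.0624) = 0.414 / 0.3921 = 1.0559.
s1 - s2 = 1.0559 * 1.783 = 1.8827 m.

1.8827


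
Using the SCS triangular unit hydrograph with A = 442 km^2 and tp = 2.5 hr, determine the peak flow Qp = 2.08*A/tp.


SCS formula: Qp = 2.08 * A / tp.
Qp = 2.08 * 442 / 2.5
   = 919.36 / 2.5
   = 367.74 m^3/s per cm.

367.74


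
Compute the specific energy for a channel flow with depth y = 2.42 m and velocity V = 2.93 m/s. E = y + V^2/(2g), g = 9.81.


Specific energy E = y + V^2/(2g).
Velocity head = V^2/(2g) = 2.93^2 / (2*9.81) = 8.5849 / 19.62 = 0.4376 m.
E = 2.42 + 0.4376 = 2.8576 m.

2.8576


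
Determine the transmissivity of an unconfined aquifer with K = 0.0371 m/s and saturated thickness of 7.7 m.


Transmissivity is defined as T = K * h.
T = 0.0371 * 7.7
  = 0.2857 m^2/s.

0.2857


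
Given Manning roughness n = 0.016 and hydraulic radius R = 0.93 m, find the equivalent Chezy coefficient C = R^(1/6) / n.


The Chezy coefficient relates to Manning's n through C = R^(1/6) / n.
R^(1/6) = 0.93^(1/6) = 0.987978.
C = 0.987978 / 0.016 = 61.75 m^(1/2)/s.

61.75


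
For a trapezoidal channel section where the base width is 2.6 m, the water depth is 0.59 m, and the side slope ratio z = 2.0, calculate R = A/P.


For a trapezoidal section with side slope z:
A = (b + z*y)*y = (2.6 + 2.0*0.59)*0.59 = 2.23 m^2.
P = b + 2*y*sqrt(1 + z^2) = 2.6 + 2*0.59*sqrt(1 + 2.0^2) = 5.239 m.
R = A/P = 2.23 / 5.239 = 0.4257 m.

0.4257


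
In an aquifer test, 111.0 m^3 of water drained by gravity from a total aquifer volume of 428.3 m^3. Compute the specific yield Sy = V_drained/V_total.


Specific yield Sy = Volume drained / Total volume.
Sy = 111.0 / 428.3
   = 0.2592.

0.2592


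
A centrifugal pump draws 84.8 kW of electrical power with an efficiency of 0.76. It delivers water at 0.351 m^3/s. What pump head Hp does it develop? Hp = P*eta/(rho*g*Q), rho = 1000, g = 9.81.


Pump head formula: Hp = P * eta / (rho * g * Q).
Numerator: P * eta = 84.8 * 1000 * 0.76 = 64448.0 W.
Denominator: rho * g * Q = 1000 * 9.81 * 0.351 = 3443.31.
Hp = 64448.0 / 3443.31 = 18.72 m.

18.72


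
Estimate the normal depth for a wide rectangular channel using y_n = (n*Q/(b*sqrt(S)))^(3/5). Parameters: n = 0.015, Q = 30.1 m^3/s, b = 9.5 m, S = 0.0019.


We use the wide-channel approximation y_n = (n*Q/(b*sqrt(S)))^(3/5).
sqrt(S) = sqrt(0.0019) = 0.043589.
Numerator: n*Q = 0.015 * 30.1 = 0.4515.
Denominator: b*sqrt(S) = 9.5 * 0.043589 = 0.414096.
arg = 1.0903.
y_n = 1.0903^(3/5) = 1.0533 m.

1.0533


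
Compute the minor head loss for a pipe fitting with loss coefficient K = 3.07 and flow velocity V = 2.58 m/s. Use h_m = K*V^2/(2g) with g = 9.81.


Minor loss formula: h_m = K * V^2/(2g).
V^2 = 2.58^2 = 6.6564.
V^2/(2g) = 6.6564 / 19.62 = 0.3393 m.
h_m = 3.07 * 0.3393 = 1.0415 m.

1.0415


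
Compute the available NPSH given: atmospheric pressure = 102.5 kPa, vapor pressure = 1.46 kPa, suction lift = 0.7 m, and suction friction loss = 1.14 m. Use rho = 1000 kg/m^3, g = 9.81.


NPSHa = p_atm/(rho*g) - z_s - hf_s - p_vap/(rho*g).
p_atm/(rho*g) = 102.5*1000 / (1000*9.81) = 10.449 m.
p_vap/(rho*g) = 1.46*1000 / (1000*9.81) = 0.149 m.
NPSHa = 10.449 - 0.7 - 1.14 - 0.149
      = 8.46 m.

8.46


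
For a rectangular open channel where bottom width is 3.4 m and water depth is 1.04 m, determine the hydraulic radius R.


For a rectangular section:
Flow area A = b * y = 3.4 * 1.04 = 3.54 m^2.
Wetted perimeter P = b + 2y = 3.4 + 2*1.04 = 5.48 m.
Hydraulic radius R = A/P = 3.54 / 5.48 = 0.6453 m.

0.6453


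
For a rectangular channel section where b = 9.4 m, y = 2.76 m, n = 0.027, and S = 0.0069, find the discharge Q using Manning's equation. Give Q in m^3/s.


For a rectangular channel, the cross-sectional area A = b * y = 9.4 * 2.76 = 25.94 m^2.
The wetted perimeter P = b + 2y = 9.4 + 2*2.76 = 14.92 m.
Hydraulic radius R = A/P = 25.94/14.92 = 1.7389 m.
Velocity V = (1/n)*R^(2/3)*S^(1/2) = (1/0.027)*1.7389^(2/3)*0.0069^(1/2) = 4.4488 m/s.
Discharge Q = A * V = 25.94 * 4.4488 = 115.419 m^3/s.

115.419


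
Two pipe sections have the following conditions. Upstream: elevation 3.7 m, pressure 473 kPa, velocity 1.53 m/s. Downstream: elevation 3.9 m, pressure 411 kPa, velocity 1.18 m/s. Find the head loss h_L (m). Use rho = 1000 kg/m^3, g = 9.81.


Total head at each section: H = z + p/(rho*g) + V^2/(2g).
H1 = 3.7 + 473*1000/(1000*9.81) + 1.53^2/(2*9.81)
   = 3.7 + 48.216 + 0.1193
   = 52.035 m.
H2 = 3.9 + 411*1000/(1000*9.81) + 1.18^2/(2*9.81)
   = 3.9 + 41.896 + 0.071
   = 45.867 m.
h_L = H1 - H2 = 52.035 - 45.867 = 6.168 m.

6.168


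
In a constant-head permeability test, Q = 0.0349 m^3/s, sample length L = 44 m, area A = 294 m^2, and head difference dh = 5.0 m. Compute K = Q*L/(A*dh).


From K = Q*L / (A*dh):
Numerator: Q*L = 0.0349 * 44 = 1.5356.
Denominator: A*dh = 294 * 5.0 = 1470.0.
K = 1.5356 / 1470.0 = 0.001045 m/s.

0.001045


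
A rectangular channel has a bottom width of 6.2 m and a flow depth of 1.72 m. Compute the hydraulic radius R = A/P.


For a rectangular section:
Flow area A = b * y = 6.2 * 1.72 = 10.66 m^2.
Wetted perimeter P = b + 2y = 6.2 + 2*1.72 = 9.64 m.
Hydraulic radius R = A/P = 10.66 / 9.64 = 1.1062 m.

1.1062


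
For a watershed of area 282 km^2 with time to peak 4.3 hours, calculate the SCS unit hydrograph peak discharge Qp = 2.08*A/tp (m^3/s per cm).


SCS formula: Qp = 2.08 * A / tp.
Qp = 2.08 * 282 / 4.3
   = 586.56 / 4.3
   = 136.41 m^3/s per cm.

136.41


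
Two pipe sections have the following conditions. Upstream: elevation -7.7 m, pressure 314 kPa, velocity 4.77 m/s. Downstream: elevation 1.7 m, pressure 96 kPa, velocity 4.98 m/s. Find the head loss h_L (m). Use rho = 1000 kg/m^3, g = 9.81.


Total head at each section: H = z + p/(rho*g) + V^2/(2g).
H1 = -7.7 + 314*1000/(1000*9.81) + 4.77^2/(2*9.81)
   = -7.7 + 32.008 + 1.1597
   = 25.468 m.
H2 = 1.7 + 96*1000/(1000*9.81) + 4.98^2/(2*9.81)
   = 1.7 + 9.786 + 1.264
   = 12.75 m.
h_L = H1 - H2 = 25.468 - 12.75 = 12.718 m.

12.718


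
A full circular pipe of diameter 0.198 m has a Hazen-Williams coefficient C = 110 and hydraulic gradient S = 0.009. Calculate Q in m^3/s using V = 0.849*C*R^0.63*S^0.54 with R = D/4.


For a full circular pipe, R = D/4 = 0.198/4 = 0.0495 m.
V = 0.849 * 110 * 0.0495^0.63 * 0.009^0.54
  = 0.849 * 110 * 0.150522 * 0.078576
  = 1.1046 m/s.
Pipe area A = pi*D^2/4 = pi*0.198^2/4 = 0.0308 m^2.
Q = A * V = 0.0308 * 1.1046 = 0.034 m^3/s.

0.034


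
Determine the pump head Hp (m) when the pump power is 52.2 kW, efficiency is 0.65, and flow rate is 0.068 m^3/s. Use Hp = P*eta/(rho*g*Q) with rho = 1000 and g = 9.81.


Pump head formula: Hp = P * eta / (rho * g * Q).
Numerator: P * eta = 52.2 * 1000 * 0.65 = 33930.0 W.
Denominator: rho * g * Q = 1000 * 9.81 * 0.068 = 667.08.
Hp = 33930.0 / 667.08 = 50.86 m.

50.86


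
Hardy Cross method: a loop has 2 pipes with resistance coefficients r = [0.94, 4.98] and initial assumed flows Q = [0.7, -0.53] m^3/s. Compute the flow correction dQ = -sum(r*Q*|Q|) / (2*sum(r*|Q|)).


Numerator terms (r*Q*|Q|): 0.94*0.7*|0.7| = 0.4606; 4.98*-0.53*|-0.53| = -1.3989.
Sum of numerator = -0.9383.
Denominator terms (r*|Q|): 0.94*|0.7| = 0.658; 4.98*|-0.53| = 2.6394.
2 * sum of denominator = 2 * 3.2974 = 6.5948.
dQ = --0.9383 / 6.5948 = 0.1423 m^3/s.

0.1423


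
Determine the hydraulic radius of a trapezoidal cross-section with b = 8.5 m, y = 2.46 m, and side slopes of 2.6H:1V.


For a trapezoidal section with side slope z:
A = (b + z*y)*y = (8.5 + 2.6*2.46)*2.46 = 36.644 m^2.
P = b + 2*y*sqrt(1 + z^2) = 8.5 + 2*2.46*sqrt(1 + 2.6^2) = 22.206 m.
R = A/P = 36.644 / 22.206 = 1.6502 m.

1.6502


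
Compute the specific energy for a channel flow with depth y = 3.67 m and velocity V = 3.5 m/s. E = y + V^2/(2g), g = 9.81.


Specific energy E = y + V^2/(2g).
Velocity head = V^2/(2g) = 3.5^2 / (2*9.81) = 12.25 / 19.62 = 0.6244 m.
E = 3.67 + 0.6244 = 4.2944 m.

4.2944


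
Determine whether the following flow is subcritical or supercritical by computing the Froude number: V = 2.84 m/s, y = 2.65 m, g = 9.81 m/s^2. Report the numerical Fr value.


The Froude number is defined as Fr = V / sqrt(g*y).
g*y = 9.81 * 2.65 = 25.9965.
sqrt(g*y) = sqrt(25.9965) = 5.0987.
Fr = 2.84 / 5.0987 = 0.557.
Since Fr < 1, the flow is subcritical.

0.557


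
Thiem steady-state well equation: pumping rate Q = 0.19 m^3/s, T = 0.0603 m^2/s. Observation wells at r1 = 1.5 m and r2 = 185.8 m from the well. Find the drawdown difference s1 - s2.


Thiem equation: s1 - s2 = Q/(2*pi*T) * ln(r2/r1).
ln(r2/r1) = ln(185.8/1.5) = 4.8192.
Q/(2*pi*T) = 0.19 / (2*pi*0.0603) = 0.19 / 0.3789 = 0.5015.
s1 - s2 = 0.5015 * 4.8192 = 2.4168 m.

2.4168


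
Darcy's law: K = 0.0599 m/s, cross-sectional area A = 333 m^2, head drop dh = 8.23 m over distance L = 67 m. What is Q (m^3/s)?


Darcy's law: Q = K * A * i, where i = dh/L.
Hydraulic gradient i = 8.23 / 67 = 0.122836.
Q = 0.0599 * 333 * 0.122836
  = 2.4502 m^3/s.

2.4502


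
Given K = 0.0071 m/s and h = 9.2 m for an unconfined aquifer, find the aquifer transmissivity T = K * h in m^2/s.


Transmissivity is defined as T = K * h.
T = 0.0071 * 9.2
  = 0.0653 m^2/s.

0.0653


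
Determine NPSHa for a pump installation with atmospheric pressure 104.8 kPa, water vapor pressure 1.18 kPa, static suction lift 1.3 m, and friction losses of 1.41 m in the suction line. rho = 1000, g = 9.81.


NPSHa = p_atm/(rho*g) - z_s - hf_s - p_vap/(rho*g).
p_atm/(rho*g) = 104.8*1000 / (1000*9.81) = 10.683 m.
p_vap/(rho*g) = 1.18*1000 / (1000*9.81) = 0.12 m.
NPSHa = 10.683 - 1.3 - 1.41 - 0.12
      = 7.85 m.

7.85


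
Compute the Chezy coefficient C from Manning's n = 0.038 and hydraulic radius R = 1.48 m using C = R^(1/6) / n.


The Chezy coefficient relates to Manning's n through C = R^(1/6) / n.
R^(1/6) = 1.48^(1/6) = 1.067522.
C = 1.067522 / 0.038 = 28.09 m^(1/2)/s.

28.09


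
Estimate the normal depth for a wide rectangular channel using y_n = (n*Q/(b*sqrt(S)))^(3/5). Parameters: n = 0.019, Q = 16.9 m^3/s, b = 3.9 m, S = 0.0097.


We use the wide-channel approximation y_n = (n*Q/(b*sqrt(S)))^(3/5).
sqrt(S) = sqrt(0.0097) = 0.098489.
Numerator: n*Q = 0.019 * 16.9 = 0.3211.
Denominator: b*sqrt(S) = 3.9 * 0.098489 = 0.384107.
arg = 0.836.
y_n = 0.836^(3/5) = 0.8981 m.

0.8981


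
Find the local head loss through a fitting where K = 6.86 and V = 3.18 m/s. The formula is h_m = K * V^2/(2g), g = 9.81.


Minor loss formula: h_m = K * V^2/(2g).
V^2 = 3.18^2 = 10.1124.
V^2/(2g) = 10.1124 / 19.62 = 0.5154 m.
h_m = 6.86 * 0.5154 = 3.5357 m.

3.5357


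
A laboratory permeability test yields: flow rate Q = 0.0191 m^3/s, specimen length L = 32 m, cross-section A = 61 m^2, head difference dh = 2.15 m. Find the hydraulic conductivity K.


From K = Q*L / (A*dh):
Numerator: Q*L = 0.0191 * 32 = 0.6112.
Denominator: A*dh = 61 * 2.15 = 131.15.
K = 0.6112 / 131.15 = 0.00466 m/s.

0.00466


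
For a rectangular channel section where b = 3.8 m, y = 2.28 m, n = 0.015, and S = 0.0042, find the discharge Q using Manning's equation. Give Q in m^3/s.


For a rectangular channel, the cross-sectional area A = b * y = 3.8 * 2.28 = 8.66 m^2.
The wetted perimeter P = b + 2y = 3.8 + 2*2.28 = 8.36 m.
Hydraulic radius R = A/P = 8.66/8.36 = 1.0364 m.
Velocity V = (1/n)*R^(2/3)*S^(1/2) = (1/0.015)*1.0364^(2/3)*0.0042^(1/2) = 4.4246 m/s.
Discharge Q = A * V = 8.66 * 4.4246 = 38.335 m^3/s.

38.335


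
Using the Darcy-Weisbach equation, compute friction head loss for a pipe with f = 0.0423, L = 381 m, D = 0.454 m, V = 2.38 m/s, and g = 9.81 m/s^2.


Darcy-Weisbach equation: h_f = f * (L/D) * V^2/(2g).
f * L/D = 0.0423 * 381/0.454 = 35.4985.
V^2/(2g) = 2.38^2 / (2*9.81) = 5.6644 / 19.62 = 0.2887 m.
h_f = 35.4985 * 0.2887 = 10.249 m.

10.249


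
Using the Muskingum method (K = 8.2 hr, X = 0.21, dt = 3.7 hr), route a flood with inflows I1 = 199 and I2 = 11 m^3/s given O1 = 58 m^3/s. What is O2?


Muskingum coefficients:
denom = 2*K*(1-X) + dt = 2*8.2*(1-0.21) + 3.7 = 16.656.
C0 = (dt - 2*K*X)/denom = (3.7 - 2*8.2*0.21)/16.656 = 0.0154.
C1 = (dt + 2*K*X)/denom = (3.7 + 2*8.2*0.21)/16.656 = 0.4289.
C2 = (2*K*(1-X) - dt)/denom = 0.5557.
O2 = C0*I2 + C1*I1 + C2*O1
   = 0.0154*11 + 0.4289*199 + 0.5557*58
   = 117.75 m^3/s.

117.75


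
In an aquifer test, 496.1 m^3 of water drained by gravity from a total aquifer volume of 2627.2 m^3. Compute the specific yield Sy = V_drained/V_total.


Specific yield Sy = Volume drained / Total volume.
Sy = 496.1 / 2627.2
   = 0.1888.

0.1888


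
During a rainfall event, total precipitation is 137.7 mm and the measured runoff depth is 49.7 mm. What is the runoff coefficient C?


The runoff coefficient C = runoff depth / rainfall depth.
C = 49.7 / 137.7
  = 0.3609.

0.3609


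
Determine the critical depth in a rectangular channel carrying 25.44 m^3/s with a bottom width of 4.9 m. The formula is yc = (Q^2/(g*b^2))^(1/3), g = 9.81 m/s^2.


Using yc = (Q^2 / (g * b^2))^(1/3):
Q^2 = 25.44^2 = 647.19.
g * b^2 = 9.81 * 4.9^2 = 9.81 * 24.01 = 235.54.
Q^2 / (g*b^2) = 647.19 / 235.54 = 2.7477.
yc = 2.7477^(1/3) = 1.4006 m.

1.4006


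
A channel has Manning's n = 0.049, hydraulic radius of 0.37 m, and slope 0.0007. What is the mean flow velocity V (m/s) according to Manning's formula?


Manning's equation gives V = (1/n) * R^(2/3) * S^(1/2).
First, compute R^(2/3) = 0.37^(2/3) = 0.5154.
Next, S^(1/2) = 0.0007^(1/2) = 0.026458.
Then 1/n = 1/0.049 = 20.41.
V = 20.41 * 0.5154 * 0.026458 = 0.2783 m/s.

0.2783


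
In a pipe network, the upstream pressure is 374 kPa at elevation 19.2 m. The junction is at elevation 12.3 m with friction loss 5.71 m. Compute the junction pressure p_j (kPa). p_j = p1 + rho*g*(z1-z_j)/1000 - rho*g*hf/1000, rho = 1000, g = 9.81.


Junction pressure: p_j = p1 + rho*g*(z1 - z_j)/1000 - rho*g*hf/1000.
Elevation term = 1000*9.81*(19.2 - 12.3)/1000 = 67.689 kPa.
Friction term = 1000*9.81*5.71/1000 = 56.015 kPa.
p_j = 374 + 67.689 - 56.015 = 385.67 kPa.

385.67


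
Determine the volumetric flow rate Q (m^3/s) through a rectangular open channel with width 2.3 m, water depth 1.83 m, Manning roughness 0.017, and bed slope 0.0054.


For a rectangular channel, the cross-sectional area A = b * y = 2.3 * 1.83 = 4.21 m^2.
The wetted perimeter P = b + 2y = 2.3 + 2*1.83 = 5.96 m.
Hydraulic radius R = A/P = 4.21/5.96 = 0.7062 m.
Velocity V = (1/n)*R^(2/3)*S^(1/2) = (1/0.017)*0.7062^(2/3)*0.0054^(1/2) = 3.428 m/s.
Discharge Q = A * V = 4.21 * 3.428 = 14.428 m^3/s.

14.428


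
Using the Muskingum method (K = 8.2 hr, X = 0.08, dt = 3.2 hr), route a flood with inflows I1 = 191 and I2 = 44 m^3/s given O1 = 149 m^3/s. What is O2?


Muskingum coefficients:
denom = 2*K*(1-X) + dt = 2*8.2*(1-0.08) + 3.2 = 18.288.
C0 = (dt - 2*K*X)/denom = (3.2 - 2*8.2*0.08)/18.288 = 0.1032.
C1 = (dt + 2*K*X)/denom = (3.2 + 2*8.2*0.08)/18.288 = 0.2467.
C2 = (2*K*(1-X) - dt)/denom = 0.65.
O2 = C0*I2 + C1*I1 + C2*O1
   = 0.1032*44 + 0.2467*191 + 0.65*149
   = 148.52 m^3/s.

148.52


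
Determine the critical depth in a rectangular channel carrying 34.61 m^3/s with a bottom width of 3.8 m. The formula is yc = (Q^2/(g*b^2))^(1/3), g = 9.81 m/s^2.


Using yc = (Q^2 / (g * b^2))^(1/3):
Q^2 = 34.61^2 = 1197.85.
g * b^2 = 9.81 * 3.8^2 = 9.81 * 14.44 = 141.66.
Q^2 / (g*b^2) = 1197.85 / 141.66 = 8.4558.
yc = 8.4558^(1/3) = 2.0373 m.

2.0373


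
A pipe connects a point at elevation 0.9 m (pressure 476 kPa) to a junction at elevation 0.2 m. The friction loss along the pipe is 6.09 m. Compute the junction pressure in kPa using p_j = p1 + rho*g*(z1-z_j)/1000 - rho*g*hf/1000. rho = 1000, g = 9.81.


Junction pressure: p_j = p1 + rho*g*(z1 - z_j)/1000 - rho*g*hf/1000.
Elevation term = 1000*9.81*(0.9 - 0.2)/1000 = 6.867 kPa.
Friction term = 1000*9.81*6.09/1000 = 59.743 kPa.
p_j = 476 + 6.867 - 59.743 = 423.12 kPa.

423.12


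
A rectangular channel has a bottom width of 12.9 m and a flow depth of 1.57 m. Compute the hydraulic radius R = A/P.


For a rectangular section:
Flow area A = b * y = 12.9 * 1.57 = 20.25 m^2.
Wetted perimeter P = b + 2y = 12.9 + 2*1.57 = 16.04 m.
Hydraulic radius R = A/P = 20.25 / 16.04 = 1.2627 m.

1.2627


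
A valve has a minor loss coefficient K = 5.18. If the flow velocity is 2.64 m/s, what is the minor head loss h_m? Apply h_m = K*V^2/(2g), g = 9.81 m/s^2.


Minor loss formula: h_m = K * V^2/(2g).
V^2 = 2.64^2 = 6.9696.
V^2/(2g) = 6.9696 / 19.62 = 0.3552 m.
h_m = 5.18 * 0.3552 = 1.8401 m.

1.8401


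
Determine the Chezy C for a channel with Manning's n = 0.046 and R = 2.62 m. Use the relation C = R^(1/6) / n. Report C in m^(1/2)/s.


The Chezy coefficient relates to Manning's n through C = R^(1/6) / n.
R^(1/6) = 2.62^(1/6) = 1.174132.
C = 1.174132 / 0.046 = 25.52 m^(1/2)/s.

25.52


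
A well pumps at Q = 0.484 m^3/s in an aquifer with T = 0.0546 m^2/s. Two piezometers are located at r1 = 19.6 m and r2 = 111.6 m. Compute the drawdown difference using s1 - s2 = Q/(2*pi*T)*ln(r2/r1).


Thiem equation: s1 - s2 = Q/(2*pi*T) * ln(r2/r1).
ln(r2/r1) = ln(111.6/19.6) = 1.7394.
Q/(2*pi*T) = 0.484 / (2*pi*0.0546) = 0.484 / 0.3431 = 1.4108.
s1 - s2 = 1.4108 * 1.7394 = 2.454 m.

2.454


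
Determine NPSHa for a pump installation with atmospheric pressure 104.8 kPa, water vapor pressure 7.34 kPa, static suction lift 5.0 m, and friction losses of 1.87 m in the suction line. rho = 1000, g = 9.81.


NPSHa = p_atm/(rho*g) - z_s - hf_s - p_vap/(rho*g).
p_atm/(rho*g) = 104.8*1000 / (1000*9.81) = 10.683 m.
p_vap/(rho*g) = 7.34*1000 / (1000*9.81) = 0.748 m.
NPSHa = 10.683 - 5.0 - 1.87 - 0.748
      = 3.06 m.

3.06


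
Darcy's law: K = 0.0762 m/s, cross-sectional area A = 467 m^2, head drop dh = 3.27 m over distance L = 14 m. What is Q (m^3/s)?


Darcy's law: Q = K * A * i, where i = dh/L.
Hydraulic gradient i = 3.27 / 14 = 0.233571.
Q = 0.0762 * 467 * 0.233571
  = 8.3117 m^3/s.

8.3117


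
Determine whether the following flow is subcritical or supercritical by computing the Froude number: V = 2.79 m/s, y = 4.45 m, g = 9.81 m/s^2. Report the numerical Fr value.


The Froude number is defined as Fr = V / sqrt(g*y).
g*y = 9.81 * 4.45 = 43.6545.
sqrt(g*y) = sqrt(43.6545) = 6.6072.
Fr = 2.79 / 6.6072 = 0.4223.
Since Fr < 1, the flow is subcritical.

0.4223


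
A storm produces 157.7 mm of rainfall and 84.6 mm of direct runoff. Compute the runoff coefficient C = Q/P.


The runoff coefficient C = runoff depth / rainfall depth.
C = 84.6 / 157.7
  = 0.5365.

0.5365


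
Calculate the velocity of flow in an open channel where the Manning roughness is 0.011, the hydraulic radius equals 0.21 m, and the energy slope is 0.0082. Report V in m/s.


Manning's equation gives V = (1/n) * R^(2/3) * S^(1/2).
First, compute R^(2/3) = 0.21^(2/3) = 0.3533.
Next, S^(1/2) = 0.0082^(1/2) = 0.090554.
Then 1/n = 1/0.011 = 90.91.
V = 90.91 * 0.3533 * 0.090554 = 2.9084 m/s.

2.9084


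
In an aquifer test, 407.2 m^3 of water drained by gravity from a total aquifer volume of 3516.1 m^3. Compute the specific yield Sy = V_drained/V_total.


Specific yield Sy = Volume drained / Total volume.
Sy = 407.2 / 3516.1
   = 0.1158.

0.1158


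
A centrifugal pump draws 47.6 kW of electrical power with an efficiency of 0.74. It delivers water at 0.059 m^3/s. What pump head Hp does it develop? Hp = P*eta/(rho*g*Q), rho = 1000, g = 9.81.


Pump head formula: Hp = P * eta / (rho * g * Q).
Numerator: P * eta = 47.6 * 1000 * 0.74 = 35224.0 W.
Denominator: rho * g * Q = 1000 * 9.81 * 0.059 = 578.79.
Hp = 35224.0 / 578.79 = 60.86 m.

60.86


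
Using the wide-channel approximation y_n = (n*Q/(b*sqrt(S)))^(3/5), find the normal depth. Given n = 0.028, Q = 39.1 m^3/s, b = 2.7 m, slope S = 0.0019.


We use the wide-channel approximation y_n = (n*Q/(b*sqrt(S)))^(3/5).
sqrt(S) = sqrt(0.0019) = 0.043589.
Numerator: n*Q = 0.028 * 39.1 = 1.0948.
Denominator: b*sqrt(S) = 2.7 * 0.043589 = 0.11769.
arg = 9.3024.
y_n = 9.3024^(3/5) = 3.812 m.

3.812


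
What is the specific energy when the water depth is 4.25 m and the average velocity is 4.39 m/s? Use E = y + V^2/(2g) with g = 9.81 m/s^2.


Specific energy E = y + V^2/(2g).
Velocity head = V^2/(2g) = 4.39^2 / (2*9.81) = 19.2721 / 19.62 = 0.9823 m.
E = 4.25 + 0.9823 = 5.2323 m.

5.2323


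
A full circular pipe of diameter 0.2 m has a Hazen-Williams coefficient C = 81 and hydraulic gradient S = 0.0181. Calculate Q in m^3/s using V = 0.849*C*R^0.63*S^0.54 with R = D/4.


For a full circular pipe, R = D/4 = 0.2/4 = 0.05 m.
V = 0.849 * 81 * 0.05^0.63 * 0.0181^0.54
  = 0.849 * 81 * 0.151479 * 0.11459
  = 1.1937 m/s.
Pipe area A = pi*D^2/4 = pi*0.2^2/4 = 0.0314 m^2.
Q = A * V = 0.0314 * 1.1937 = 0.0375 m^3/s.

0.0375


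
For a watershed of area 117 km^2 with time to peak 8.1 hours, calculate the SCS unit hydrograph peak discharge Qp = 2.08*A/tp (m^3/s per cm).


SCS formula: Qp = 2.08 * A / tp.
Qp = 2.08 * 117 / 8.1
   = 243.36 / 8.1
   = 30.04 m^3/s per cm.

30.04


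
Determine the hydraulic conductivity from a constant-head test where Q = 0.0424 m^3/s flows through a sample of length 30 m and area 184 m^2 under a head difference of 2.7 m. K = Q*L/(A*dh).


From K = Q*L / (A*dh):
Numerator: Q*L = 0.0424 * 30 = 1.272.
Denominator: A*dh = 184 * 2.7 = 496.8.
K = 1.272 / 496.8 = 0.00256 m/s.

0.00256


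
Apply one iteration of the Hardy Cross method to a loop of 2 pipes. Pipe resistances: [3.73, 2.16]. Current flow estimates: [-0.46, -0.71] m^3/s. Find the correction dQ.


Numerator terms (r*Q*|Q|): 3.73*-0.46*|-0.46| = -0.7893; 2.16*-0.71*|-0.71| = -1.0889.
Sum of numerator = -1.8781.
Denominator terms (r*|Q|): 3.73*|-0.46| = 1.7158; 2.16*|-0.71| = 1.5336.
2 * sum of denominator = 2 * 3.2494 = 6.4988.
dQ = --1.8781 / 6.4988 = 0.289 m^3/s.

0.289


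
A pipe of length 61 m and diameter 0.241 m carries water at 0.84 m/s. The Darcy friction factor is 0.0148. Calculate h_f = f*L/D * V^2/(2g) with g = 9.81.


Darcy-Weisbach equation: h_f = f * (L/D) * V^2/(2g).
f * L/D = 0.0148 * 61/0.241 = 3.7461.
V^2/(2g) = 0.84^2 / (2*9.81) = 0.7056 / 19.62 = 0.036 m.
h_f = 3.7461 * 0.036 = 0.135 m.

0.135


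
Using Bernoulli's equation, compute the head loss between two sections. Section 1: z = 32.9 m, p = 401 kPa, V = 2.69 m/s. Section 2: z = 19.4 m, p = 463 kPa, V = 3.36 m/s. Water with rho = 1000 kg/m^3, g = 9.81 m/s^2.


Total head at each section: H = z + p/(rho*g) + V^2/(2g).
H1 = 32.9 + 401*1000/(1000*9.81) + 2.69^2/(2*9.81)
   = 32.9 + 40.877 + 0.3688
   = 74.145 m.
H2 = 19.4 + 463*1000/(1000*9.81) + 3.36^2/(2*9.81)
   = 19.4 + 47.197 + 0.5754
   = 67.172 m.
h_L = H1 - H2 = 74.145 - 67.172 = 6.973 m.

6.973


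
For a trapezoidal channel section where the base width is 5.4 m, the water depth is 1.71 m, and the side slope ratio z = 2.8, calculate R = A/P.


For a trapezoidal section with side slope z:
A = (b + z*y)*y = (5.4 + 2.8*1.71)*1.71 = 17.421 m^2.
P = b + 2*y*sqrt(1 + z^2) = 5.4 + 2*1.71*sqrt(1 + 2.8^2) = 15.568 m.
R = A/P = 17.421 / 15.568 = 1.119 m.

1.119


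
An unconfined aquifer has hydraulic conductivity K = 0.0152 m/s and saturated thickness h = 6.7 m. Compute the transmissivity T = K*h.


Transmissivity is defined as T = K * h.
T = 0.0152 * 6.7
  = 0.1018 m^2/s.

0.1018


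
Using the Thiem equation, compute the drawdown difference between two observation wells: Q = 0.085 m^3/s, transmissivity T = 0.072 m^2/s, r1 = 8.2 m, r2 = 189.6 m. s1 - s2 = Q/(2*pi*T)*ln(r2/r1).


Thiem equation: s1 - s2 = Q/(2*pi*T) * ln(r2/r1).
ln(r2/r1) = ln(189.6/8.2) = 3.1408.
Q/(2*pi*T) = 0.085 / (2*pi*0.072) = 0.085 / 0.4524 = 0.1879.
s1 - s2 = 0.1879 * 3.1408 = 0.5901 m.

0.5901


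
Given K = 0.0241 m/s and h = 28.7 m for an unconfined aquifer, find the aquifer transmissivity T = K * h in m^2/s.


Transmissivity is defined as T = K * h.
T = 0.0241 * 28.7
  = 0.6917 m^2/s.

0.6917


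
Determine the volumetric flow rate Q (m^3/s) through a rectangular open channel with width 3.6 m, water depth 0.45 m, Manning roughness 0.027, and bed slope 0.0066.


For a rectangular channel, the cross-sectional area A = b * y = 3.6 * 0.45 = 1.62 m^2.
The wetted perimeter P = b + 2y = 3.6 + 2*0.45 = 4.5 m.
Hydraulic radius R = A/P = 1.62/4.5 = 0.36 m.
Velocity V = (1/n)*R^(2/3)*S^(1/2) = (1/0.027)*0.36^(2/3)*0.0066^(1/2) = 1.5227 m/s.
Discharge Q = A * V = 1.62 * 1.5227 = 2.467 m^3/s.

2.467


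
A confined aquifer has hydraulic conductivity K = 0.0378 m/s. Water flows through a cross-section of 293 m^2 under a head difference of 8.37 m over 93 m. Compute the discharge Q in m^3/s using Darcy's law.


Darcy's law: Q = K * A * i, where i = dh/L.
Hydraulic gradient i = 8.37 / 93 = 0.09.
Q = 0.0378 * 293 * 0.09
  = 0.9968 m^3/s.

0.9968


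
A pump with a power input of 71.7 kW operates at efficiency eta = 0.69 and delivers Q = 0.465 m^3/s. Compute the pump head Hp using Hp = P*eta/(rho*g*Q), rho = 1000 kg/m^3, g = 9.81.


Pump head formula: Hp = P * eta / (rho * g * Q).
Numerator: P * eta = 71.7 * 1000 * 0.69 = 49473.0 W.
Denominator: rho * g * Q = 1000 * 9.81 * 0.465 = 4561.65.
Hp = 49473.0 / 4561.65 = 10.85 m.

10.85


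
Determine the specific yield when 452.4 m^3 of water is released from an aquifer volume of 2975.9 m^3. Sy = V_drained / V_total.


Specific yield Sy = Volume drained / Total volume.
Sy = 452.4 / 2975.9
   = 0.152.

0.152


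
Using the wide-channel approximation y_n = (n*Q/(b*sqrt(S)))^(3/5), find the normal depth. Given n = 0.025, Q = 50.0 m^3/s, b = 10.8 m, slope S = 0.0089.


We use the wide-channel approximation y_n = (n*Q/(b*sqrt(S)))^(3/5).
sqrt(S) = sqrt(0.0089) = 0.09434.
Numerator: n*Q = 0.025 * 50.0 = 1.25.
Denominator: b*sqrt(S) = 10.8 * 0.09434 = 1.018872.
arg = 1.2268.
y_n = 1.2268^(3/5) = 1.1305 m.

1.1305


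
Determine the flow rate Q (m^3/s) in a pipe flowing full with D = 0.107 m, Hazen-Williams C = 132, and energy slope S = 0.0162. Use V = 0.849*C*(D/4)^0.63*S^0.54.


For a full circular pipe, R = D/4 = 0.107/4 = 0.0267 m.
V = 0.849 * 132 * 0.0267^0.63 * 0.0162^0.54
  = 0.849 * 132 * 0.102144 * 0.107929
  = 1.2355 m/s.
Pipe area A = pi*D^2/4 = pi*0.107^2/4 = 0.009 m^2.
Q = A * V = 0.009 * 1.2355 = 0.0111 m^3/s.

0.0111


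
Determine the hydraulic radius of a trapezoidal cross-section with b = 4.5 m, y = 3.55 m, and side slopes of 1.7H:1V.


For a trapezoidal section with side slope z:
A = (b + z*y)*y = (4.5 + 1.7*3.55)*3.55 = 37.399 m^2.
P = b + 2*y*sqrt(1 + z^2) = 4.5 + 2*3.55*sqrt(1 + 1.7^2) = 18.503 m.
R = A/P = 37.399 / 18.503 = 2.0212 m.

2.0212


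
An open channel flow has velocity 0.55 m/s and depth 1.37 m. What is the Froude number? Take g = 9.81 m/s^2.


The Froude number is defined as Fr = V / sqrt(g*y).
g*y = 9.81 * 1.37 = 13.4397.
sqrt(g*y) = sqrt(13.4397) = 3.666.
Fr = 0.55 / 3.666 = 0.15.

0.15


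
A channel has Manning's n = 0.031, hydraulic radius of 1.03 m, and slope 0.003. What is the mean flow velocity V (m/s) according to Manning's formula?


Manning's equation gives V = (1/n) * R^(2/3) * S^(1/2).
First, compute R^(2/3) = 1.03^(2/3) = 1.0199.
Next, S^(1/2) = 0.003^(1/2) = 0.054772.
Then 1/n = 1/0.031 = 32.26.
V = 32.26 * 1.0199 * 0.054772 = 1.802 m/s.

1.802


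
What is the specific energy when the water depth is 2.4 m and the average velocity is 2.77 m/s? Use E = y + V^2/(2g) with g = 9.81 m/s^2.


Specific energy E = y + V^2/(2g).
Velocity head = V^2/(2g) = 2.77^2 / (2*9.81) = 7.6729 / 19.62 = 0.3911 m.
E = 2.4 + 0.3911 = 2.7911 m.

2.7911


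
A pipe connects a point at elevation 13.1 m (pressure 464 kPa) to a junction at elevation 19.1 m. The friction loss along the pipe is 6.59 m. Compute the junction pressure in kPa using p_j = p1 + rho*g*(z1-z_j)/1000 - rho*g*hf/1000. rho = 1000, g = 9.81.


Junction pressure: p_j = p1 + rho*g*(z1 - z_j)/1000 - rho*g*hf/1000.
Elevation term = 1000*9.81*(13.1 - 19.1)/1000 = -58.86 kPa.
Friction term = 1000*9.81*6.59/1000 = 64.648 kPa.
p_j = 464 + -58.86 - 64.648 = 340.49 kPa.

340.49


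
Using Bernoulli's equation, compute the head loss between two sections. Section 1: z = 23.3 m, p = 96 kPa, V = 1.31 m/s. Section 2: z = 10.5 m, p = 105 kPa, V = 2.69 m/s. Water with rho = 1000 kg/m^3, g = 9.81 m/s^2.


Total head at each section: H = z + p/(rho*g) + V^2/(2g).
H1 = 23.3 + 96*1000/(1000*9.81) + 1.31^2/(2*9.81)
   = 23.3 + 9.786 + 0.0875
   = 33.173 m.
H2 = 10.5 + 105*1000/(1000*9.81) + 2.69^2/(2*9.81)
   = 10.5 + 10.703 + 0.3688
   = 21.572 m.
h_L = H1 - H2 = 33.173 - 21.572 = 11.601 m.

11.601


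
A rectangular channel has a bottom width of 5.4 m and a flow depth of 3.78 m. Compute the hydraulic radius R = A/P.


For a rectangular section:
Flow area A = b * y = 5.4 * 3.78 = 20.41 m^2.
Wetted perimeter P = b + 2y = 5.4 + 2*3.78 = 12.96 m.
Hydraulic radius R = A/P = 20.41 / 12.96 = 1.575 m.

1.575


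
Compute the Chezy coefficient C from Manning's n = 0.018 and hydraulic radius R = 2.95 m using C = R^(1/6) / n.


The Chezy coefficient relates to Manning's n through C = R^(1/6) / n.
R^(1/6) = 2.95^(1/6) = 1.197578.
C = 1.197578 / 0.018 = 66.53 m^(1/2)/s.

66.53


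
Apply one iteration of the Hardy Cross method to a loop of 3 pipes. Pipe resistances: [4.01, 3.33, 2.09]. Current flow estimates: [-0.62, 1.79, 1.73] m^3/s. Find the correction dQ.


Numerator terms (r*Q*|Q|): 4.01*-0.62*|-0.62| = -1.5414; 3.33*1.79*|1.79| = 10.6697; 2.09*1.73*|1.73| = 6.2552.
Sum of numerator = 15.3834.
Denominator terms (r*|Q|): 4.01*|-0.62| = 2.4862; 3.33*|1.79| = 5.9607; 2.09*|1.73| = 3.6157.
2 * sum of denominator = 2 * 12.0626 = 24.1252.
dQ = -15.3834 / 24.1252 = -0.6376 m^3/s.

-0.6376


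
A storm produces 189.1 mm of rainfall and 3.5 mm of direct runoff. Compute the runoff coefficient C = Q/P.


The runoff coefficient C = runoff depth / rainfall depth.
C = 3.5 / 189.1
  = 0.0185.

0.0185


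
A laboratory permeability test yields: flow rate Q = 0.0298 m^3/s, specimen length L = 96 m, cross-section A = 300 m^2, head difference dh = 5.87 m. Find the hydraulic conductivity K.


From K = Q*L / (A*dh):
Numerator: Q*L = 0.0298 * 96 = 2.8608.
Denominator: A*dh = 300 * 5.87 = 1761.0.
K = 2.8608 / 1761.0 = 0.001625 m/s.

0.001625


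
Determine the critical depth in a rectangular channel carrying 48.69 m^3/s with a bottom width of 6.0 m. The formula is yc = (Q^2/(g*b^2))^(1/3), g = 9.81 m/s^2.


Using yc = (Q^2 / (g * b^2))^(1/3):
Q^2 = 48.69^2 = 2370.72.
g * b^2 = 9.81 * 6.0^2 = 9.81 * 36.0 = 353.16.
Q^2 / (g*b^2) = 2370.72 / 353.16 = 6.7129.
yc = 6.7129^(1/3) = 1.8864 m.

1.8864


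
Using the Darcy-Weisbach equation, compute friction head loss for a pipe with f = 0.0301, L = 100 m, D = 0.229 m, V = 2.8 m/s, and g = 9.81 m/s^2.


Darcy-Weisbach equation: h_f = f * (L/D) * V^2/(2g).
f * L/D = 0.0301 * 100/0.229 = 13.1441.
V^2/(2g) = 2.8^2 / (2*9.81) = 7.84 / 19.62 = 0.3996 m.
h_f = 13.1441 * 0.3996 = 5.252 m.

5.252


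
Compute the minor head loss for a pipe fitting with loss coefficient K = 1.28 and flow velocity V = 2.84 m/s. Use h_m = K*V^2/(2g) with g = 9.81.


Minor loss formula: h_m = K * V^2/(2g).
V^2 = 2.84^2 = 8.0656.
V^2/(2g) = 8.0656 / 19.62 = 0.4111 m.
h_m = 1.28 * 0.4111 = 0.5262 m.

0.5262


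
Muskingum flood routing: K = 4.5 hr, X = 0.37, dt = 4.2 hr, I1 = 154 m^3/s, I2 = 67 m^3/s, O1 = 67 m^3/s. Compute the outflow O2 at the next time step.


Muskingum coefficients:
denom = 2*K*(1-X) + dt = 2*4.5*(1-0.37) + 4.2 = 9.87.
C0 = (dt - 2*K*X)/denom = (4.2 - 2*4.5*0.37)/9.87 = 0.0881.
C1 = (dt + 2*K*X)/denom = (4.2 + 2*4.5*0.37)/9.87 = 0.7629.
C2 = (2*K*(1-X) - dt)/denom = 0.1489.
O2 = C0*I2 + C1*I1 + C2*O1
   = 0.0881*67 + 0.7629*154 + 0.1489*67
   = 133.37 m^3/s.

133.37


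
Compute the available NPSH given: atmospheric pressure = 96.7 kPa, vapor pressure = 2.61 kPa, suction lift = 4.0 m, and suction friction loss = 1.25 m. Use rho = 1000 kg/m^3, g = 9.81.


NPSHa = p_atm/(rho*g) - z_s - hf_s - p_vap/(rho*g).
p_atm/(rho*g) = 96.7*1000 / (1000*9.81) = 9.857 m.
p_vap/(rho*g) = 2.61*1000 / (1000*9.81) = 0.266 m.
NPSHa = 9.857 - 4.0 - 1.25 - 0.266
      = 4.34 m.

4.34


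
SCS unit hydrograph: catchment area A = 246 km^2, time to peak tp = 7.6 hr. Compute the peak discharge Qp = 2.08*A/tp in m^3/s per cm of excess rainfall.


SCS formula: Qp = 2.08 * A / tp.
Qp = 2.08 * 246 / 7.6
   = 511.68 / 7.6
   = 67.33 m^3/s per cm.

67.33


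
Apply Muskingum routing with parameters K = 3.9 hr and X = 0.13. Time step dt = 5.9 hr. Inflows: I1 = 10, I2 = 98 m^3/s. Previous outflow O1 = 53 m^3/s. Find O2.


Muskingum coefficients:
denom = 2*K*(1-X) + dt = 2*3.9*(1-0.13) + 5.9 = 12.686.
C0 = (dt - 2*K*X)/denom = (5.9 - 2*3.9*0.13)/12.686 = 0.3851.
C1 = (dt + 2*K*X)/denom = (5.9 + 2*3.9*0.13)/12.686 = 0.545.
C2 = (2*K*(1-X) - dt)/denom = 0.0698.
O2 = C0*I2 + C1*I1 + C2*O1
   = 0.3851*98 + 0.545*10 + 0.0698*53
   = 46.9 m^3/s.

46.9


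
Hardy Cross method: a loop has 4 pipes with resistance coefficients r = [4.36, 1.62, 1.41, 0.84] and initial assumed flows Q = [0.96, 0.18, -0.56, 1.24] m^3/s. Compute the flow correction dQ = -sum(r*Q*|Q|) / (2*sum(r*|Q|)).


Numerator terms (r*Q*|Q|): 4.36*0.96*|0.96| = 4.0182; 1.62*0.18*|0.18| = 0.0525; 1.41*-0.56*|-0.56| = -0.4422; 0.84*1.24*|1.24| = 1.2916.
Sum of numerator = 4.9201.
Denominator terms (r*|Q|): 4.36*|0.96| = 4.1856; 1.62*|0.18| = 0.2916; 1.41*|-0.56| = 0.7896; 0.84*|1.24| = 1.0416.
2 * sum of denominator = 2 * 6.3084 = 12.6168.
dQ = -4.9201 / 12.6168 = -0.39 m^3/s.

-0.39


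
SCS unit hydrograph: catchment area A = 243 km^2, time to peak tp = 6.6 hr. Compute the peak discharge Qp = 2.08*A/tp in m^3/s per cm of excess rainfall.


SCS formula: Qp = 2.08 * A / tp.
Qp = 2.08 * 243 / 6.6
   = 505.44 / 6.6
   = 76.58 m^3/s per cm.

76.58


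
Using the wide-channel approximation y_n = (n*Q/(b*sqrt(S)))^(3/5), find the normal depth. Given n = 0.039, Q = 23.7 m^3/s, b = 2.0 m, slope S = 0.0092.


We use the wide-channel approximation y_n = (n*Q/(b*sqrt(S)))^(3/5).
sqrt(S) = sqrt(0.0092) = 0.095917.
Numerator: n*Q = 0.039 * 23.7 = 0.9243.
Denominator: b*sqrt(S) = 2.0 * 0.095917 = 0.191834.
arg = 4.8182.
y_n = 4.8182^(3/5) = 2.5688 m.

2.5688


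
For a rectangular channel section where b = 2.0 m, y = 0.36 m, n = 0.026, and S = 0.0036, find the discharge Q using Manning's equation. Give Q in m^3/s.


For a rectangular channel, the cross-sectional area A = b * y = 2.0 * 0.36 = 0.72 m^2.
The wetted perimeter P = b + 2y = 2.0 + 2*0.36 = 2.72 m.
Hydraulic radius R = A/P = 0.72/2.72 = 0.2647 m.
Velocity V = (1/n)*R^(2/3)*S^(1/2) = (1/0.026)*0.2647^(2/3)*0.0036^(1/2) = 0.9514 m/s.
Discharge Q = A * V = 0.72 * 0.9514 = 0.685 m^3/s.

0.685


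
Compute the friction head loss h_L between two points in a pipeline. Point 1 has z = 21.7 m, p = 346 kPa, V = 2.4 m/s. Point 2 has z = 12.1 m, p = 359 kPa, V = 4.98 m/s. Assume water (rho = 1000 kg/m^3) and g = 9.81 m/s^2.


Total head at each section: H = z + p/(rho*g) + V^2/(2g).
H1 = 21.7 + 346*1000/(1000*9.81) + 2.4^2/(2*9.81)
   = 21.7 + 35.27 + 0.2936
   = 57.264 m.
H2 = 12.1 + 359*1000/(1000*9.81) + 4.98^2/(2*9.81)
   = 12.1 + 36.595 + 1.264
   = 49.959 m.
h_L = H1 - H2 = 57.264 - 49.959 = 7.304 m.

7.304


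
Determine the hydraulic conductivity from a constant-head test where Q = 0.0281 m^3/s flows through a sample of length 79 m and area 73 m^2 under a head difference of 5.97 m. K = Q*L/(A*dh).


From K = Q*L / (A*dh):
Numerator: Q*L = 0.0281 * 79 = 2.2199.
Denominator: A*dh = 73 * 5.97 = 435.81.
K = 2.2199 / 435.81 = 0.005094 m/s.

0.005094
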